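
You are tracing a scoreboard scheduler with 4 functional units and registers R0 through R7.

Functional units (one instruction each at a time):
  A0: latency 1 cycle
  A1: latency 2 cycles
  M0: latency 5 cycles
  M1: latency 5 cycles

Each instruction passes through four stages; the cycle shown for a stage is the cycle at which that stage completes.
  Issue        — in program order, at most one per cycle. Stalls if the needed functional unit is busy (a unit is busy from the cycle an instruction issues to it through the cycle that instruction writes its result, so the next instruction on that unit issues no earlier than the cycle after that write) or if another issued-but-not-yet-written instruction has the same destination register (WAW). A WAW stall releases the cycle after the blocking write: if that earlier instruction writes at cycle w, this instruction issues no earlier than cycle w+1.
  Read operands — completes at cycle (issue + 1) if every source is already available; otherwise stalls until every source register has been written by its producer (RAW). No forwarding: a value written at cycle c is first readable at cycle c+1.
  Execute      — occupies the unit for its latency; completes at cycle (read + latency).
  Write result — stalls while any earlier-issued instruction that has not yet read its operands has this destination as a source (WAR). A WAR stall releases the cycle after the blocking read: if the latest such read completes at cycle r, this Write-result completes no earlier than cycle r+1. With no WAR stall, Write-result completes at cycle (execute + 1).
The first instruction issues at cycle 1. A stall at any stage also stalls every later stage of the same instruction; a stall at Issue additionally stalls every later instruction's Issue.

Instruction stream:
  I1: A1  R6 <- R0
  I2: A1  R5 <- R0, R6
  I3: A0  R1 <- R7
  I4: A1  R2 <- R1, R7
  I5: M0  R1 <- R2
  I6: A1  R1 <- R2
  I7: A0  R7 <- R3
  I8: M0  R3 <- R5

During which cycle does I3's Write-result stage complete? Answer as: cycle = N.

cycle = 10

c1: issue I1 (A1)
c2: I1 read-ops
c4: I1 finished on A1
c5: I1→R6
c6: issue I2 (A1)
c7: I2 read-ops | issue I3 (A0)
c8: I3 read-ops
c9: I2 finished on A1 | I3 finished on A0
c10: I2→R5 | I3→R1
c11: issue I4 (A1)
c12: I4 read-ops | issue I5 (M0)
c14: I4 finished on A1
c15: I4→R2
c16: I5 read-ops
c21: I5 finished on M0
c22: I5→R1
c23: issue I6 (A1)
c24: I6 read-ops | issue I7 (A0)
c25: I7 read-ops | issue I8 (M0)
c26: I6 finished on A1 | I7 finished on A0 | I8 read-ops
c27: I6→R1 | I7→R7
c31: I8 finished on M0
c32: I8→R3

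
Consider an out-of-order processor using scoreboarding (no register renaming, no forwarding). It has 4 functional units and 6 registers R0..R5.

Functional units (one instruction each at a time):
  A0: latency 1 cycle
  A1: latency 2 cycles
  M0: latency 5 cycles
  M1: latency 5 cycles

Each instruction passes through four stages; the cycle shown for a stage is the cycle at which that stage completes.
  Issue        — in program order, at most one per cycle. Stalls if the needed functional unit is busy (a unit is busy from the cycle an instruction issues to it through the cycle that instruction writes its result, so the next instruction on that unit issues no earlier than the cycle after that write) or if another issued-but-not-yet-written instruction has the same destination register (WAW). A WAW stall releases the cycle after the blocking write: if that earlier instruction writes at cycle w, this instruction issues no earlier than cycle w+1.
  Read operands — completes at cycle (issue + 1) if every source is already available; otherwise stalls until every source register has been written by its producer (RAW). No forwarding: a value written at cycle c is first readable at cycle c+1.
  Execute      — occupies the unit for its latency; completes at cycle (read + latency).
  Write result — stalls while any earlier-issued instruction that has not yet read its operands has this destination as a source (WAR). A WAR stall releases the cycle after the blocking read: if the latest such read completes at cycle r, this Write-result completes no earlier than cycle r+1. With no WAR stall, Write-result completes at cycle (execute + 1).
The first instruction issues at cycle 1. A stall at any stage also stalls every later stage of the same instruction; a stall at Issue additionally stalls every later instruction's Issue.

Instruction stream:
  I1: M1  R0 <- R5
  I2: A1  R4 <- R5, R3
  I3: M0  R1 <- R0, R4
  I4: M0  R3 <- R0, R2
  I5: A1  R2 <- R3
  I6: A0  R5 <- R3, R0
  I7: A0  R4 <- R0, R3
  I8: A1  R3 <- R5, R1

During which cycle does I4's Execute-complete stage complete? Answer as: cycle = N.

I1: IS=1 RO=2 EX=7 WR=8
I2: IS=2 RO=3 EX=5 WR=6
I3: IS=3 RO=9 EX=14 WR=15  [RAW R0: wait I1 write@8]
I4: IS=16 RO=17 EX=22 WR=23  [struct: M0 busy until I3 writes@15]
I5: IS=17 RO=24 EX=26 WR=27  [RAW R3: wait I4 write@23]
I6: IS=18 RO=24 EX=25 WR=26  [RAW R3: wait I4 write@23]
I7: IS=27 RO=28 EX=29 WR=30  [struct: A0 busy until I6 writes@26]
I8: IS=28 RO=29 EX=31 WR=32

cycle = 22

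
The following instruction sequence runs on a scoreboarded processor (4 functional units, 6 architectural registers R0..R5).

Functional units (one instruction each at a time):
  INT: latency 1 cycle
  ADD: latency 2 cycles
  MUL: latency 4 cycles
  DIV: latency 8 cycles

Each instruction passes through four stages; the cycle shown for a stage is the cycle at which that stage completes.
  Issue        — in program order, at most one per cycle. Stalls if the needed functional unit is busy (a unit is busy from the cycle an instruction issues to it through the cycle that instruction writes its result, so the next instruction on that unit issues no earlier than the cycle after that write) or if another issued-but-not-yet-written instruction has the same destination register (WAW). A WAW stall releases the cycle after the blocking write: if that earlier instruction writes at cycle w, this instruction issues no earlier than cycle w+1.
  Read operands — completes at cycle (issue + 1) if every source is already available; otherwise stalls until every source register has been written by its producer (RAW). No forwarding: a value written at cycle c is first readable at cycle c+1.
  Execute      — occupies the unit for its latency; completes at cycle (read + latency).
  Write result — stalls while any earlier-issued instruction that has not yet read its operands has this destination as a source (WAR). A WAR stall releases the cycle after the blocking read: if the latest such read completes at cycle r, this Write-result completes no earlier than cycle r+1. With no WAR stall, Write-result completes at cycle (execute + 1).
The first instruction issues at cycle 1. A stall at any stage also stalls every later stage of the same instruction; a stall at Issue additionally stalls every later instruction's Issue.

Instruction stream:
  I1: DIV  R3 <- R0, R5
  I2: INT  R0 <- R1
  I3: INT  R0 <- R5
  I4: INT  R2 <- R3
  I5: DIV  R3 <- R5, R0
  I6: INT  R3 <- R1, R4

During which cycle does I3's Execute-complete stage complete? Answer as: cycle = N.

c1: I1 issues→DIV
c2: I1 reads, I2 issues→INT
c3: I2 reads
c4: I2 exec-done
c5: I2 writes R0
c6: I3 issues→INT
c7: I3 reads
c8: I3 exec-done
c9: I3 writes R0
c10: I1 exec-done, I4 issues→INT
c11: I1 writes R3
c12: I4 reads, I5 issues→DIV
c13: I4 exec-done, I5 reads
c14: I4 writes R2
c21: I5 exec-done
c22: I5 writes R3
c23: I6 issues→INT
c24: I6 reads
c25: I6 exec-done
c26: I6 writes R3

cycle = 8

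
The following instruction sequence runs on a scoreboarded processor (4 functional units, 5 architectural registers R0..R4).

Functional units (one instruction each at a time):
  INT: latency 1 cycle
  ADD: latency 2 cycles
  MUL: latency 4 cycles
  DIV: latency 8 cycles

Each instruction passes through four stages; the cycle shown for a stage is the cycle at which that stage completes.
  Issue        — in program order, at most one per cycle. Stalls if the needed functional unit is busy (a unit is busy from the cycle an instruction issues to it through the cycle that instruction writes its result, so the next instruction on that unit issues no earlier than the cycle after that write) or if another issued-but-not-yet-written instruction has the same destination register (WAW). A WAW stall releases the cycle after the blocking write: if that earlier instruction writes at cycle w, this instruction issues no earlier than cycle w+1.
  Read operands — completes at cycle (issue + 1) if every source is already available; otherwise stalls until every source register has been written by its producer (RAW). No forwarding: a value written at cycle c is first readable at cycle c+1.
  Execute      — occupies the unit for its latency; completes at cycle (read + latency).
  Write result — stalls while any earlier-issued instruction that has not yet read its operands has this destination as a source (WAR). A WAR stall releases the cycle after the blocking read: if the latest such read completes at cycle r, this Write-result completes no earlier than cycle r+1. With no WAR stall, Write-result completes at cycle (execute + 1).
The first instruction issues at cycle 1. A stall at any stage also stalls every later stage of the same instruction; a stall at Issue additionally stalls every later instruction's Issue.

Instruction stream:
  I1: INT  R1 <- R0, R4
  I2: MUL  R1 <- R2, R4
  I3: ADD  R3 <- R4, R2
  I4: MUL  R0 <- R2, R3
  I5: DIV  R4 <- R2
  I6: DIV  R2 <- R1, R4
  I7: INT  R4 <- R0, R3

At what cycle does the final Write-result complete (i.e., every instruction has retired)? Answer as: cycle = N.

I1: IS=1 RO=2 EX=3 WR=4
I2: IS=5 RO=6 EX=10 WR=11  [WAW R1: wait I1 write@4]
I3: IS=6 RO=7 EX=9 WR=10
I4: IS=12 RO=13 EX=17 WR=18  [struct: MUL busy until I2 writes@11]
I5: IS=13 RO=14 EX=22 WR=23
I6: IS=24 RO=25 EX=33 WR=34  [struct: DIV busy until I5 writes@23]
I7: IS=25 RO=26 EX=27 WR=28

cycle = 34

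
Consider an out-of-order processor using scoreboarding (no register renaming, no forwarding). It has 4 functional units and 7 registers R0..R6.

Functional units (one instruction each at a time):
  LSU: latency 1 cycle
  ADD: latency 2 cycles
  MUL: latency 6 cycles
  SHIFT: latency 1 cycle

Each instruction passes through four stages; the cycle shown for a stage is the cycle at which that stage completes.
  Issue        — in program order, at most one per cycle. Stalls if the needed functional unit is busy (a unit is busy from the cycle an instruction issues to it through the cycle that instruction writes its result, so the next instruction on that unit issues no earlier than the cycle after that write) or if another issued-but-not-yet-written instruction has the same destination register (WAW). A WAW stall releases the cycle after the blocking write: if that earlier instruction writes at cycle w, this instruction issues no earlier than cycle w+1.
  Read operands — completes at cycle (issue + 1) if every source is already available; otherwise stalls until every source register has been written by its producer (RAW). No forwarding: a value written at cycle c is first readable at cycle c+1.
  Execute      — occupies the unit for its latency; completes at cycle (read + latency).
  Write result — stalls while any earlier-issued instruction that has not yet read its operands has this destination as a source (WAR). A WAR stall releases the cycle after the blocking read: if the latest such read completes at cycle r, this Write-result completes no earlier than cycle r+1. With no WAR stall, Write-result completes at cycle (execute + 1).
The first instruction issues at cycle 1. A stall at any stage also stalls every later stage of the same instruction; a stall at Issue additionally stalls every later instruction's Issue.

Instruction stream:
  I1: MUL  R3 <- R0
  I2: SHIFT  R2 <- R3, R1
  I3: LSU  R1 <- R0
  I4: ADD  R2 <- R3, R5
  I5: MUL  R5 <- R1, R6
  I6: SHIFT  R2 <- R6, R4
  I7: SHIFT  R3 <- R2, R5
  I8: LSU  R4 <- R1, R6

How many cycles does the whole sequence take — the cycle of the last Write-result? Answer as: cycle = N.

I1 -> (1, 2, 8, 9)
I2 -> (2, 10, 11, 12)  // RAW R3: wait I1 write@9
I3 -> (3, 4, 5, 11)  // WAR R1: wait I2 read@10
I4 -> (13, 14, 16, 17)  // WAW R2: wait I2 write@12
I5 -> (14, 15, 21, 22)
I6 -> (18, 19, 20, 21)  // WAW R2: wait I4 write@17
I7 -> (22, 23, 24, 25)  // struct: SHIFT busy until I6 writes@21
I8 -> (23, 24, 25, 26)

cycle = 26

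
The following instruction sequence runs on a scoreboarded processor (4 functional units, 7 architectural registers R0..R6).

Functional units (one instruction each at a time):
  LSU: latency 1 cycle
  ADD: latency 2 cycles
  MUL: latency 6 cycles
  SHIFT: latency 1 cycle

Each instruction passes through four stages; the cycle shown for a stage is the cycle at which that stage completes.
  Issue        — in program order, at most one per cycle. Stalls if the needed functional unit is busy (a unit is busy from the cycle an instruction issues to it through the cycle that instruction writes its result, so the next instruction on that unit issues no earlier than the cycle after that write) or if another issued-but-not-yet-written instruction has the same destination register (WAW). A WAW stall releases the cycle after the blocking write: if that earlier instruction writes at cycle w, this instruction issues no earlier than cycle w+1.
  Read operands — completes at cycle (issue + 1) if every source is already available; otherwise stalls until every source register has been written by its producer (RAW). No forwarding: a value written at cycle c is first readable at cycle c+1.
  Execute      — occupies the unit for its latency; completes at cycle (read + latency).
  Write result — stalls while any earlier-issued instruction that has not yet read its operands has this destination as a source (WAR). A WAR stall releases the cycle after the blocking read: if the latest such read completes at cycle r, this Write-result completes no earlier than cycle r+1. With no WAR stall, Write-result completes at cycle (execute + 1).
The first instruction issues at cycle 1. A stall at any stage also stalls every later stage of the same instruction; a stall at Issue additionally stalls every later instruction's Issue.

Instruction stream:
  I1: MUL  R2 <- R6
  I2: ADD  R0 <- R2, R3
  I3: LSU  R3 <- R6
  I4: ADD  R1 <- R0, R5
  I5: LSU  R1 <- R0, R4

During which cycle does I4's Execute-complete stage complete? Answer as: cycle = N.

c1: issue I1 (MUL)
c2: I1 read-ops | issue I2 (ADD)
c3: issue I3 (LSU)
c4: I3 read-ops
c5: I3 finished on LSU
c8: I1 finished on MUL
c9: I1→R2
c10: I2 read-ops
c11: I3→R3
c12: I2 finished on ADD
c13: I2→R0
c14: issue I4 (ADD)
c15: I4 read-ops
c17: I4 finished on ADD
c18: I4→R1
c19: issue I5 (LSU)
c20: I5 read-ops
c21: I5 finished on LSU
c22: I5→R1

cycle = 17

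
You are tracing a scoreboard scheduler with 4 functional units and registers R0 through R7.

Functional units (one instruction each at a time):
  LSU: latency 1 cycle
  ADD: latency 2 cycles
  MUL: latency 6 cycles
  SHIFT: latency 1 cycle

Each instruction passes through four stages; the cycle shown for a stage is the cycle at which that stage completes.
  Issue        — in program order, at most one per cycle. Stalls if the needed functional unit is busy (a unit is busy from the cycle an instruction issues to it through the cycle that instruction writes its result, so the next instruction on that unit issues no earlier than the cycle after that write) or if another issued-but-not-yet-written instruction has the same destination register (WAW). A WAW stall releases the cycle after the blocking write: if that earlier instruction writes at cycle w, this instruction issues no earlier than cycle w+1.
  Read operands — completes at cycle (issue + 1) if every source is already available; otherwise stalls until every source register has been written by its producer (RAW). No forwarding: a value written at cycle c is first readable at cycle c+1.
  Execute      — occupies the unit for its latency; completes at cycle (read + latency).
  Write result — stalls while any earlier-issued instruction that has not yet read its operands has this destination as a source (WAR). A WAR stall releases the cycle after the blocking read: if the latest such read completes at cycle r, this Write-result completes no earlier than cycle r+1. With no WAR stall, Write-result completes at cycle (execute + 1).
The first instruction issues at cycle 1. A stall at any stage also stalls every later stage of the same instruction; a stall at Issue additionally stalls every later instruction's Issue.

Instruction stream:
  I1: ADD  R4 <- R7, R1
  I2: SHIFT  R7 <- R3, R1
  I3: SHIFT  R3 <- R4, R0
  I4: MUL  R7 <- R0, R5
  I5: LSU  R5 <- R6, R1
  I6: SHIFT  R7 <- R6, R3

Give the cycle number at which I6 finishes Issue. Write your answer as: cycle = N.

cycle = 16

[1] I1→ADD
[2] I1 RO | I2→SHIFT
[3] I2 RO
[4] I1 EX | I2 EX
[5] I1 WR R4 | I2 WR R7
[6] I3→SHIFT
[7] I3 RO | I4→MUL
[8] I3 EX | I4 RO | I5→LSU
[9] I3 WR R3 | I5 RO
[10] I5 EX
[11] I5 WR R5
[14] I4 EX
[15] I4 WR R7
[16] I6→SHIFT
[17] I6 RO
[18] I6 EX
[19] I6 WR R7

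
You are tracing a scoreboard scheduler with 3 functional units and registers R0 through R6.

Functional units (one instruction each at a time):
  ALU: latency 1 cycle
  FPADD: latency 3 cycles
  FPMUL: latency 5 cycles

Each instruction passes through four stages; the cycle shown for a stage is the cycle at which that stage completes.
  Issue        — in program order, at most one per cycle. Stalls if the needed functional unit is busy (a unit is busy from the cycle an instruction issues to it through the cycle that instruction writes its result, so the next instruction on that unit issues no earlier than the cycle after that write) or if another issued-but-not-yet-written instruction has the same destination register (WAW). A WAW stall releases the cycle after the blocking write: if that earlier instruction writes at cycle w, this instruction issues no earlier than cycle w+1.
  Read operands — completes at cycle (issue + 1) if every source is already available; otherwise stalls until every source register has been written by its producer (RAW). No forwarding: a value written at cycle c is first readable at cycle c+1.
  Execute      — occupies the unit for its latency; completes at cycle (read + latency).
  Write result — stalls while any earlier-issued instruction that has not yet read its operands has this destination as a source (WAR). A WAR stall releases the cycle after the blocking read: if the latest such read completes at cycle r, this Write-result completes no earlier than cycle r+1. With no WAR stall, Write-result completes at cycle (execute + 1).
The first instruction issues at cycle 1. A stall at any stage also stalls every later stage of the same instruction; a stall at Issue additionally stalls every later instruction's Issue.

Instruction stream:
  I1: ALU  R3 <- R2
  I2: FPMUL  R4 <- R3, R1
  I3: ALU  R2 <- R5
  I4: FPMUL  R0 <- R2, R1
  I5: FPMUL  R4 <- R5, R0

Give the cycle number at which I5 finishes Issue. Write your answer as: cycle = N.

cycle = 20

I1: IS=1 RO=2 EX=3 WR=4
I2: IS=2 RO=5 EX=10 WR=11  [RAW R3: wait I1 write@4]
I3: IS=5 RO=6 EX=7 WR=8  [struct: ALU busy until I1 writes@4]
I4: IS=12 RO=13 EX=18 WR=19  [struct: FPMUL busy until I2 writes@11]
I5: IS=20 RO=21 EX=26 WR=27  [struct: FPMUL busy until I4 writes@19]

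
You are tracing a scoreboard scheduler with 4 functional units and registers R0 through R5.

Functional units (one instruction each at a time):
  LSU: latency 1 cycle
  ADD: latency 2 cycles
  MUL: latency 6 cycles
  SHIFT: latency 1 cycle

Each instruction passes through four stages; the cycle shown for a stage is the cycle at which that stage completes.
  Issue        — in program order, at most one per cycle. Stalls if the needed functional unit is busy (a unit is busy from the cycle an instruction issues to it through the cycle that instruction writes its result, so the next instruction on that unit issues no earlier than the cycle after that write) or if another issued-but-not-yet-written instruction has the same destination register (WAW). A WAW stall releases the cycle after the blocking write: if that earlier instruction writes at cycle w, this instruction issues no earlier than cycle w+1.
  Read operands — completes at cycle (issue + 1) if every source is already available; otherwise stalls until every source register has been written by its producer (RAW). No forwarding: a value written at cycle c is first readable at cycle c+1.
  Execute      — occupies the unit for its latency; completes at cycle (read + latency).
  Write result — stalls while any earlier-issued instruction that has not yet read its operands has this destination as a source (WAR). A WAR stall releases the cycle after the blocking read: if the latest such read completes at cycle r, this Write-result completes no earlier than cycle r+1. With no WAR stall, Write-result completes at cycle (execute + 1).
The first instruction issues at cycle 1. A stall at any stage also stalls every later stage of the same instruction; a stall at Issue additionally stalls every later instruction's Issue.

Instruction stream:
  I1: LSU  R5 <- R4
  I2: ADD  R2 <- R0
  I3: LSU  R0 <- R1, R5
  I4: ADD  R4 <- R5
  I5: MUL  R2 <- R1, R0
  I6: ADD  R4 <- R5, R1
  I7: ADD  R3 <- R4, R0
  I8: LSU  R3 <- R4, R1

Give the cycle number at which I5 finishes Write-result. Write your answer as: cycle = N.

cycle = 16

I1  is:1  ro:2  ex:3  wr:4
I2  is:2  ro:3  ex:5  wr:6
I3  is:5  ro:6  ex:7  wr:8  — struct: LSU busy until I1 writes@4
I4  is:7  ro:8  ex:10  wr:11  — struct: ADD busy until I2 writes@6
I5  is:8  ro:9  ex:15  wr:16
I6  is:12  ro:13  ex:15  wr:16  — struct: ADD busy until I4 writes@11
I7  is:17  ro:18  ex:20  wr:21  — struct: ADD busy until I6 writes@16
I8  is:22  ro:23  ex:24  wr:25  — WAW R3: wait I7 write@21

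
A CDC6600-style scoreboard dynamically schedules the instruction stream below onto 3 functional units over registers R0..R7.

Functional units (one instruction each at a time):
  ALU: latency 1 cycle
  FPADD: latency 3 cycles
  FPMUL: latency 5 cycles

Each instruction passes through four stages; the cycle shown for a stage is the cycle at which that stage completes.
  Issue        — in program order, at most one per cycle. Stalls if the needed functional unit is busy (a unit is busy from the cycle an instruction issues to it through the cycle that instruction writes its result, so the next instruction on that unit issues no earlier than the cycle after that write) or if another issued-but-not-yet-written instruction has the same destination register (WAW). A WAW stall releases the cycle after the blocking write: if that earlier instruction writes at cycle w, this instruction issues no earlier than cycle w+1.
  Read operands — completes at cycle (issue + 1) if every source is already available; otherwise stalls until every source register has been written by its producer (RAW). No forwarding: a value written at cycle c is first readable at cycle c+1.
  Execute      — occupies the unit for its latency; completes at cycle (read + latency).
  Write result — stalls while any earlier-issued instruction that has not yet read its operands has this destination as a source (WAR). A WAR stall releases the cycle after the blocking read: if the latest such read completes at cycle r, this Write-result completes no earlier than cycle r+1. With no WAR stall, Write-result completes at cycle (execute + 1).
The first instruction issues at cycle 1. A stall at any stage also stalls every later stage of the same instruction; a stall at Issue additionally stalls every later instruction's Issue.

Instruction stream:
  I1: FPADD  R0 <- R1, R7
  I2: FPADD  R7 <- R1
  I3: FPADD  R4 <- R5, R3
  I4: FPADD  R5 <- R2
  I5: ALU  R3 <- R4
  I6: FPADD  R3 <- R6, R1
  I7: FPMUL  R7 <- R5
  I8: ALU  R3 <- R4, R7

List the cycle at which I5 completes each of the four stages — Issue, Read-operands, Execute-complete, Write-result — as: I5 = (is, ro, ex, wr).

I5 = (20, 21, 22, 23)

[1] I1 dispatched to FPADD
[2] I1 operands ready
[5] I1 complete
[6] R0←I1
[7] I2 dispatched to FPADD
[8] I2 operands ready
[11] I2 complete
[12] R7←I2
[13] I3 dispatched to FPADD
[14] I3 operands ready
[17] I3 complete
[18] R4←I3
[19] I4 dispatched to FPADD
[20] I4 operands ready | I5 dispatched to ALU
[21] I5 operands ready
[22] I5 complete
[23] I4 complete | R3←I5
[24] R5←I4
[25] I6 dispatched to FPADD
[26] I6 operands ready | I7 dispatched to FPMUL
[27] I7 operands ready
[29] I6 complete
[30] R3←I6
[31] I8 dispatched to ALU
[32] I7 complete
[33] R7←I7
[34] I8 operands ready
[35] I8 complete
[36] R3←I8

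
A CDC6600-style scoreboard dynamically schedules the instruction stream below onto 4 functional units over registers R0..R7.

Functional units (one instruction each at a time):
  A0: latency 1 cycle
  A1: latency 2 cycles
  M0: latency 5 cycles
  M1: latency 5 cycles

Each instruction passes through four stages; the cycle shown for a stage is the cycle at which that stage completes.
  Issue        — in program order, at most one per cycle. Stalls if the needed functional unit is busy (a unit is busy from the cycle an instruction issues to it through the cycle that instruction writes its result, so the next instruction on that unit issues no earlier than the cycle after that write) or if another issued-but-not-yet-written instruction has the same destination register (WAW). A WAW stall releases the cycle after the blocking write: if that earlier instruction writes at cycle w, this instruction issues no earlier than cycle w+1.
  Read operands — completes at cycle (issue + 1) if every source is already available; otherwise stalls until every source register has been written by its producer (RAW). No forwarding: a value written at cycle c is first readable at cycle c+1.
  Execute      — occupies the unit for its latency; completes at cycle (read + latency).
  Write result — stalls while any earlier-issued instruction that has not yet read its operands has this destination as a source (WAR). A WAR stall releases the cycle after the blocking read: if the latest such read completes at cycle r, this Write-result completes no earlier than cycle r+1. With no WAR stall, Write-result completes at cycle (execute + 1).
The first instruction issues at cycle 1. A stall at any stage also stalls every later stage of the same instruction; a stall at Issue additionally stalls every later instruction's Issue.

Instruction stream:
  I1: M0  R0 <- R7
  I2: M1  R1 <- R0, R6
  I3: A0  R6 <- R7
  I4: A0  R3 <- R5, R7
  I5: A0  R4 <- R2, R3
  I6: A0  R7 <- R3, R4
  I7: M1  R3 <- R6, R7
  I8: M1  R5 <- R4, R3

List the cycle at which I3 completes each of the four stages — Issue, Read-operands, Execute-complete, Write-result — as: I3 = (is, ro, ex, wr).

I3 = (3, 4, 5, 10)

I1  is:1  ro:2  ex:7  wr:8
I2  is:2  ro:9  ex:14  wr:15  — RAW R0: wait I1 write@8
I3  is:3  ro:4  ex:5  wr:10  — WAR R6: wait I2 read@9
I4  is:11  ro:12  ex:13  wr:14  — struct: A0 busy until I3 writes@10
I5  is:15  ro:16  ex:17  wr:18  — struct: A0 busy until I4 writes@14
I6  is:19  ro:20  ex:21  wr:22  — struct: A0 busy until I5 writes@18
I7  is:20  ro:23  ex:28  wr:29  — RAW R7: wait I6 write@22
I8  is:30  ro:31  ex:36  wr:37  — struct: M1 busy until I7 writes@29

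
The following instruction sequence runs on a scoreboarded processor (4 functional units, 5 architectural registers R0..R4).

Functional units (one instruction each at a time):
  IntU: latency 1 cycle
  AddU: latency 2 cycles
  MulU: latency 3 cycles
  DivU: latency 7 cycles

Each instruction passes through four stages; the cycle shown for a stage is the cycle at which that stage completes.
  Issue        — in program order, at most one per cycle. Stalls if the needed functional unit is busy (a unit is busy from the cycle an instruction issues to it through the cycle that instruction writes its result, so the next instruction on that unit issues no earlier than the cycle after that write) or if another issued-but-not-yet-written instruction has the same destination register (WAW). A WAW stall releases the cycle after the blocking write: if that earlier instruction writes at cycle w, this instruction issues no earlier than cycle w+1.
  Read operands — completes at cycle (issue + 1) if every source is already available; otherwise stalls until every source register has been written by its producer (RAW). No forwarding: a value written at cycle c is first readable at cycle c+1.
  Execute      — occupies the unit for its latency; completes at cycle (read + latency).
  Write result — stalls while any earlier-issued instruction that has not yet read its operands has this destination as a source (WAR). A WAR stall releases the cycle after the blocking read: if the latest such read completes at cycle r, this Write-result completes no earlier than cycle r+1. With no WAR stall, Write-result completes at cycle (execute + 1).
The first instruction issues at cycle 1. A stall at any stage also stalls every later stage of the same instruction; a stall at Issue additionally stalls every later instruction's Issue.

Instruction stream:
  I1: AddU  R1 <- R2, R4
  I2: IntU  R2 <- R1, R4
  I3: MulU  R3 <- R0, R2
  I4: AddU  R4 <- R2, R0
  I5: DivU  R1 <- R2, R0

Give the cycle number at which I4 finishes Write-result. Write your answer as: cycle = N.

[1] I1 issues→AddU
[2] I1 reads, I2 issues→IntU
[3] I3 issues→MulU
[4] I1 exec-done
[5] I1 writes R1
[6] I2 reads, I4 issues→AddU
[7] I2 exec-done, I5 issues→DivU
[8] I2 writes R2
[9] I3 reads, I4 reads, I5 reads
[11] I4 exec-done
[12] I3 exec-done, I4 writes R4
[13] I3 writes R3
[16] I5 exec-done
[17] I5 writes R1

cycle = 12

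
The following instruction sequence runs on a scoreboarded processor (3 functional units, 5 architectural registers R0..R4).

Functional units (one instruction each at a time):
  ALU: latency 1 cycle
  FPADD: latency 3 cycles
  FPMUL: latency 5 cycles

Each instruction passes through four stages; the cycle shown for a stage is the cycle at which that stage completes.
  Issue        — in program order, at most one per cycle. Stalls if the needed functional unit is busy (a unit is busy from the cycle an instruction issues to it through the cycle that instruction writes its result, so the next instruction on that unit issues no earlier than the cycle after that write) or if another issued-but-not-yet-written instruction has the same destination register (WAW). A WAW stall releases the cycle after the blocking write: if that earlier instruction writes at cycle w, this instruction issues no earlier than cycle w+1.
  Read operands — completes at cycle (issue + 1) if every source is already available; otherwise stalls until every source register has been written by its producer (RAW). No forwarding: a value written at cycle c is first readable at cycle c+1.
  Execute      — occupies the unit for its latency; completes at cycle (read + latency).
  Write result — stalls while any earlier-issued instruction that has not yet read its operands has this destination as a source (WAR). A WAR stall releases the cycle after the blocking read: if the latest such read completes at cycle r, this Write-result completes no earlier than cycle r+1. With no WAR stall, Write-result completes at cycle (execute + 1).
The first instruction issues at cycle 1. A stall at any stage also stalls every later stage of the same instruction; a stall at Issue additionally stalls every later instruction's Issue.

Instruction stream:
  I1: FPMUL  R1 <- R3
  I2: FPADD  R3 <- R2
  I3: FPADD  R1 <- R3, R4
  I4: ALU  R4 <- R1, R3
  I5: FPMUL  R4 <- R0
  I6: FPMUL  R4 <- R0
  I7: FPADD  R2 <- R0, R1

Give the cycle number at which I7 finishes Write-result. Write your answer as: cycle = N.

c1: I1 issues→FPMUL
c2: I1 reads · I2 issues→FPADD
c3: I2 reads
c6: I2 exec-done
c7: I1 exec-done · I2 writes R3
c8: I1 writes R1
c9: I3 issues→FPADD
c10: I3 reads · I4 issues→ALU
c13: I3 exec-done
c14: I3 writes R1
c15: I4 reads
c16: I4 exec-done
c17: I4 writes R4
c18: I5 issues→FPMUL
c19: I5 reads
c24: I5 exec-done
c25: I5 writes R4
c26: I6 issues→FPMUL
c27: I6 reads · I7 issues→FPADD
c28: I7 reads
c31: I7 exec-done
c32: I6 exec-done · I7 writes R2
c33: I6 writes R4

cycle = 32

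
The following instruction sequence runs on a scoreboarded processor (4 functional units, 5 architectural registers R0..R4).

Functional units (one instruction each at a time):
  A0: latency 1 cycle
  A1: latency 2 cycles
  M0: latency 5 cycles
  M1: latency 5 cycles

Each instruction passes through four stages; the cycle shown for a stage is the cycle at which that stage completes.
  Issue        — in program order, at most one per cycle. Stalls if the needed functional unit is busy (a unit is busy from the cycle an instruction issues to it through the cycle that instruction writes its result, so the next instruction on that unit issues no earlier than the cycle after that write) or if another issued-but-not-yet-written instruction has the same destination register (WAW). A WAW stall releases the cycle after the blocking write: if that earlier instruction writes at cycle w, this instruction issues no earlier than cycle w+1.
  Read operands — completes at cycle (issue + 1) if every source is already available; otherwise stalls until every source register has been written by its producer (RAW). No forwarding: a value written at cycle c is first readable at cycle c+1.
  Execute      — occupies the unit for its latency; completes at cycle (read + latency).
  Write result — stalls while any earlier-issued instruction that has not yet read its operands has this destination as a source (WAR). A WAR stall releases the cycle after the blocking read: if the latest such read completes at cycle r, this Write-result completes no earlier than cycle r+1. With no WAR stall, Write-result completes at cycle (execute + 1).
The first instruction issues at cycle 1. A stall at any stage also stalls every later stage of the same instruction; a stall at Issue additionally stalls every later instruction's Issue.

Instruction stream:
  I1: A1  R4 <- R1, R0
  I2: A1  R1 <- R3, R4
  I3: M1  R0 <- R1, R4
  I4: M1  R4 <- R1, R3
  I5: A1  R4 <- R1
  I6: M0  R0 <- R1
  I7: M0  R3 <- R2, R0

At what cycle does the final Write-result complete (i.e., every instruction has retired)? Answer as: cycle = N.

cycle = 42

[1] issue I1 (A1)
[2] I1 read-ops
[4] I1 finished on A1
[5] I1→R4
[6] issue I2 (A1)
[7] I2 read-ops; issue I3 (M1)
[9] I2 finished on A1
[10] I2→R1
[11] I3 read-ops
[16] I3 finished on M1
[17] I3→R0
[18] issue I4 (M1)
[19] I4 read-ops
[24] I4 finished on M1
[25] I4→R4
[26] issue I5 (A1)
[27] I5 read-ops; issue I6 (M0)
[28] I6 read-ops
[29] I5 finished on A1
[30] I5→R4
[33] I6 finished on M0
[34] I6→R0
[35] issue I7 (M0)
[36] I7 read-ops
[41] I7 finished on M0
[42] I7→R3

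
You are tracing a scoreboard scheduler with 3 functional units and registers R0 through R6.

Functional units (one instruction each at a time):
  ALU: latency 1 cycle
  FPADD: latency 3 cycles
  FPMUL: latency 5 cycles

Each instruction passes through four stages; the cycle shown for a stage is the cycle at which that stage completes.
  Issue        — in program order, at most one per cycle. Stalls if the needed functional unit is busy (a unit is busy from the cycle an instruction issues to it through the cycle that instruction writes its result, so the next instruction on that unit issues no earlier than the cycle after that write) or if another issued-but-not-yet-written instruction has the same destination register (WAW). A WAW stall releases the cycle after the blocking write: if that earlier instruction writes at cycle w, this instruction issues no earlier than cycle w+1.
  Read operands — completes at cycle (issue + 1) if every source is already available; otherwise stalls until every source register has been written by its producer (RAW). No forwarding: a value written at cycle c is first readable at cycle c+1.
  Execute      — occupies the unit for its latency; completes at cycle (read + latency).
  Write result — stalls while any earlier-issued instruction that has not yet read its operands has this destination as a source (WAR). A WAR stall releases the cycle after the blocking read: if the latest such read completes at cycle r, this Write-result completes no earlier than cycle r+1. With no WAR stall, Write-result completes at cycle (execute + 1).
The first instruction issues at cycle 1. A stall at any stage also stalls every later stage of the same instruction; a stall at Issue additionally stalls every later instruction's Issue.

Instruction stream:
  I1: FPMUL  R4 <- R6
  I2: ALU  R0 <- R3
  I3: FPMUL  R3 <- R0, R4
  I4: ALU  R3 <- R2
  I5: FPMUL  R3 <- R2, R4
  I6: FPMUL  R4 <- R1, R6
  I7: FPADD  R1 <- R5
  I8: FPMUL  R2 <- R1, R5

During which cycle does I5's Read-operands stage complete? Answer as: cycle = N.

[I1] 1/2/7/8
[I2] 2/3/4/5
[I3] 9/10/15/16  (struct: FPMUL busy until I1 writes@8)
[I4] 17/18/19/20  (WAW R3: wait I3 write@16)
[I5] 21/22/27/28  (WAW R3: wait I4 write@20)
[I6] 29/30/35/36  (struct: FPMUL busy until I5 writes@28)
[I7] 30/31/34/35
[I8] 37/38/43/44  (struct: FPMUL busy until I6 writes@36)

cycle = 22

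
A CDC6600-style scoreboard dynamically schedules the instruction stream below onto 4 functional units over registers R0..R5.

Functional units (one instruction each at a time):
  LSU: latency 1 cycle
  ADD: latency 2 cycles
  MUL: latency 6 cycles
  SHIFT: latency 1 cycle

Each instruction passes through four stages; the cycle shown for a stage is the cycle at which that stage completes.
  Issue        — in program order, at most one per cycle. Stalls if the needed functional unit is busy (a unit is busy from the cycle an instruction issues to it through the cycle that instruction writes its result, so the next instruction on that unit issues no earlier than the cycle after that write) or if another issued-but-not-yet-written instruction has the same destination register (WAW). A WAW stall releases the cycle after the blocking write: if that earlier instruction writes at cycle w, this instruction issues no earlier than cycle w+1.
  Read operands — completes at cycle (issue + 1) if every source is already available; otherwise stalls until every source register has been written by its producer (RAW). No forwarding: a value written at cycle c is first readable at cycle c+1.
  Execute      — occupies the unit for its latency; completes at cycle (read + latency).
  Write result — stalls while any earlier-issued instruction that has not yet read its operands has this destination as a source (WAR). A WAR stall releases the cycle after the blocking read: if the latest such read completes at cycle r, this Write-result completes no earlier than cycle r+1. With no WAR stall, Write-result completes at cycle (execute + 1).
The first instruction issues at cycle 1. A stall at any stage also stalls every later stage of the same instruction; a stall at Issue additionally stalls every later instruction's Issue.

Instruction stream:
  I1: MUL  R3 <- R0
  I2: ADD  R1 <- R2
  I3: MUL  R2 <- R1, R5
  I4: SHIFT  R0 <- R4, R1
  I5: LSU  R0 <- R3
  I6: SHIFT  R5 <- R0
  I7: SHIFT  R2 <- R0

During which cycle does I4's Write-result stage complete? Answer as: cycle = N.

I1  is:1  ro:2  ex:8  wr:9
I2  is:2  ro:3  ex:5  wr:6
I3  is:10  ro:11  ex:17  wr:18  — struct: MUL busy until I1 writes@9
I4  is:11  ro:12  ex:13  wr:14
I5  is:15  ro:16  ex:17  wr:18  — WAW R0: wait I4 write@14
I6  is:16  ro:19  ex:20  wr:21  — RAW R0: wait I5 write@18
I7  is:22  ro:23  ex:24  wr:25  — struct: SHIFT busy until I6 writes@21

cycle = 14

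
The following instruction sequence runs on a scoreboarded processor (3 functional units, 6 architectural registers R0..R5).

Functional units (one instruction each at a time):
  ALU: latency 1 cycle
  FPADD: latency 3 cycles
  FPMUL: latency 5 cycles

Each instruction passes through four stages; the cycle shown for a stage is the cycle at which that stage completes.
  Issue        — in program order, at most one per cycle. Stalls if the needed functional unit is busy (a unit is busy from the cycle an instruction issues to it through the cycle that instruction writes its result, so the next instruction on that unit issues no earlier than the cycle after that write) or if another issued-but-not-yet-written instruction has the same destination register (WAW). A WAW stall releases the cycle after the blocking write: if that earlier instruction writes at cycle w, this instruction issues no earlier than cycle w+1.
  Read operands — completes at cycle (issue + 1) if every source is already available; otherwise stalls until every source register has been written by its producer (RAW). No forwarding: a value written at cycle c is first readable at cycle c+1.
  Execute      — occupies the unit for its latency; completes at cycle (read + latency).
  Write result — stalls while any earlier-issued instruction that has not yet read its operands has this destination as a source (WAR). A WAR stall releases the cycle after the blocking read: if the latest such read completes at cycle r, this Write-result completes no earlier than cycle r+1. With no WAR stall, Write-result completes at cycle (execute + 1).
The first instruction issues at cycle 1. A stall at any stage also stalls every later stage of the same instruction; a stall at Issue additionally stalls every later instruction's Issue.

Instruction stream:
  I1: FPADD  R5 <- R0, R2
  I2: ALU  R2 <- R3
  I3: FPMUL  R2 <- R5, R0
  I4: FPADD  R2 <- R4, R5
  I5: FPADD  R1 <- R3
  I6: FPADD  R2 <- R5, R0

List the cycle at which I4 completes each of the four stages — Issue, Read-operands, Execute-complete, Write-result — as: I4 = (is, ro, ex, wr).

I4 = (14, 15, 18, 19)

I1: IS=1 RO=2 EX=5 WR=6
I2: IS=2 RO=3 EX=4 WR=5
I3: IS=6 RO=7 EX=12 WR=13  [WAW R2: wait I2 write@5]
I4: IS=14 RO=15 EX=18 WR=19  [WAW R2: wait I3 write@13]
I5: IS=20 RO=21 EX=24 WR=25  [struct: FPADD busy until I4 writes@19]
I6: IS=26 RO=27 EX=30 WR=31  [struct: FPADD busy until I5 writes@25]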